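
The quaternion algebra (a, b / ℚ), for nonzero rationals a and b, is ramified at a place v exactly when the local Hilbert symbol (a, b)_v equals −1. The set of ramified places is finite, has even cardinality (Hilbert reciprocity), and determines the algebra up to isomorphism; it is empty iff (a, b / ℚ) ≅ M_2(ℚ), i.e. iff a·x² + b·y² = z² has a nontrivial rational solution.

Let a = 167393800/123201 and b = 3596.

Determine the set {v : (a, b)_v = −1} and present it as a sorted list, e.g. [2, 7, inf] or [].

(a, b) ≡ (34162, 899) mod (ℚ^×)²; places V = {2, 3, 5, 7, 13, 19, 29, 31, ∞}.
(a,b)_5: α=2, u≡2; β=0, v≡1 (mod 5); (2|5)=-1, (1|5)=+1; sign (−1)^0·-1^0·+1^2 = +1.
(a,b)_13: α=-2, u≡2; β=0, v≡8 (mod 13); (2|13)=-1, (8|13)=-1; sign (−1)^0·-1^0·-1^-2 = +1.
(a,b)_∞: sgn(34162)=+, sgn(899)=+, so +1.
(a,b)_3: α=-6, u≡1; β=0, v≡2 (mod 3); (1|3)=+1, (2|3)=-1; sign (−1)^0·+1^0·-1^-6 = +1.
(a,b)_7: α=2, u≡4; β=0, v≡5 (mod 7); (4|7)=+1, (5|7)=-1; sign (−1)^0·+1^0·-1^2 = +1.
(a,b)_31: α=1, u≡27; β=1, v≡23 (mod 31); (27|31)=-1, (23|31)=-1; sign (−1)^1·-1^1·-1^1 = -1.
(a,b)_19: α=1, u≡18; β=0, v≡5 (mod 19); (18|19)=-1, (5|19)=+1; sign (−1)^0·-1^0·+1^1 = +1.
(a,b)_2: α=3, β=2; u≡1, v≡3 (mod 8); ε(u)ε(v)=0·1, αω(v)=3·1, βω(u)=2·0; sum ≡ 1  ⇒  -1.
(a,b)_29: α=1, u≡27; β=1, v≡8 (mod 29); (27|29)=-1, (8|29)=-1; sign (−1)^0·-1^1·-1^1 = +1.
(34162, 899 / ℚ) ramifies at {2, 31}: a division algebra.

[2, 31]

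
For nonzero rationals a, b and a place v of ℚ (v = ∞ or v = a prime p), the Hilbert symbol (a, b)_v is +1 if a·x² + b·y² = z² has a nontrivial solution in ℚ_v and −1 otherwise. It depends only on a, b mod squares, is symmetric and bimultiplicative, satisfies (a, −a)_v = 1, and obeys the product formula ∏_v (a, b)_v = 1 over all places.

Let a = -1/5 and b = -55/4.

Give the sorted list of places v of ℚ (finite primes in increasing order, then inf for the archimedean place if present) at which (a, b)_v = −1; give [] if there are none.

[11, inf]

(a, b) ≡ (-5, -55) mod (ℚ^×)²; places V = {2, 5, 11, ∞}.
(a,b)_2: α=0, β=-2; u≡3, v≡1 (mod 8); ε(u)ε(v)=1·0, αω(v)=0·0, βω(u)=-2·1; sum ≡ 0  ⇒  +1.
(a,b)_∞: sgn(-5)=−, sgn(-55)=−, so -1.
(a,b)_11: α=0, u≡2; β=1, v≡7 (mod 11); (2|11)=-1, (7|11)=-1; sign (−1)^0·-1^1·-1^0 = -1.
(a,b)_5: α=-1, u≡4; β=1, v≡1 (mod 5); (4|5)=+1, (1|5)=+1; sign (−1)^0·+1^1·+1^-1 = +1.
|Ram(-5, -55)| = 2, even; anisotropic at {11, ∞}.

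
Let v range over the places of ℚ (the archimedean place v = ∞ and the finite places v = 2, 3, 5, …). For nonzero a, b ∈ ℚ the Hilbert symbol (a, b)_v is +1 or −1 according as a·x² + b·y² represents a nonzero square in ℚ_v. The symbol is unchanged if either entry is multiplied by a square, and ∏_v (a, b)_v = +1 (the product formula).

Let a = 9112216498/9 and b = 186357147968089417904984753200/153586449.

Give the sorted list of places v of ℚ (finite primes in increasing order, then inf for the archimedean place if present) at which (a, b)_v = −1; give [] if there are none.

[2, 7, 19, 29]

Mod squares: a ≡ 418, b ≡ 42427. Check v ∈ {∞, 2, 3, 5, 7, 11, 17, 19, 23, 29}.
v=3: a=3^-2·(≡1), b=3^-12·(≡1) mod 3; (1|3)=+1, (1|3)=+1; (−1)^{-2·-12·1}·(+1)^-12·(+1)^-2 = +1.
v=19: a=19^1·(≡2), b=19^3·(≡13) mod 19; (2|19)=-1, (13|19)=-1; (−1)^{1·3·9}·(-1)^3·(-1)^1 = -1.
v=11: a=11^1·(≡9), b=11^3·(≡7) mod 11; (9|11)=+1, (7|11)=-1; (−1)^{1·3·5}·(+1)^3·(-1)^1 = +1.
v=∞: 418 > 0 and 42427 > 0  ⇒  (a,b)_∞ = +1.
v=17: a=17^0·(≡6), b=17^-2·(≡11) mod 17; (6|17)=-1, (11|17)=-1; (−1)^{0·-2·8}·(-1)^-2·(-1)^0 = +1.
v=5: a=5^0·(≡2), b=5^2·(≡2) mod 5; (2|5)=-1, (2|5)=-1; (−1)^{0·2·2}·(-1)^2·(-1)^0 = +1.
v=2: v_2(a)=1, v_2(b)=4; units ≡ 1, 3 (mod 8); ε·ε+αω+βω = 0·1+1·1+4·0 ≡ 1  ⇒  (a,b)_2 = -1.
v=7: a=7^2·(≡3), b=7^5·(≡3) mod 7; (3|7)=-1, (3|7)=-1; (−1)^{2·5·3}·(-1)^5·(-1)^2 = -1.
v=29: a=29^2·(≡3), b=29^5·(≡16) mod 29; (3|29)=-1, (16|29)=+1; (−1)^{2·5·14}·(-1)^5·(+1)^2 = -1.
v=23: a=23^2·(≡2), b=23^6·(≡15) mod 23; (2|23)=+1, (15|23)=-1; (−1)^{2·6·11}·(+1)^6·(-1)^2 = +1.
(418, 42427 / ℚ) ramifies at {2, 7, 19, 29}: a division algebra.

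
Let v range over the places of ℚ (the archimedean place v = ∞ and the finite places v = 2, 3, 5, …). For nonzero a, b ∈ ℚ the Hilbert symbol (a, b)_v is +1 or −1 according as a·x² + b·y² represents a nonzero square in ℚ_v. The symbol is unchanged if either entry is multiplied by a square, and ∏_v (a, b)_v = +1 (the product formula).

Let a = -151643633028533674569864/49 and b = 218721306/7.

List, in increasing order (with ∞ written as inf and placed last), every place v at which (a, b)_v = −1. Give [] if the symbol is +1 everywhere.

[7, 29]

Mod squares: a ≡ -3169874, b ≡ 1531049142. Check v ∈ {∞, 2, 3, 7, 23, 29, 31, 41, 43}.
v=41: a=41^3·(≡14), b=41^1·(≡34) mod 41; (14|41)=-1, (34|41)=-1; (−1)^{3·1·20}·(-1)^1·(-1)^3 = +1.
v=∞: -3169874 < 0 and 1531049142 > 0  ⇒  (a,b)_∞ = +1.
v=31: a=31^3·(≡27), b=31^1·(≡16) mod 31; (27|31)=-1, (16|31)=+1; (−1)^{3·1·15}·(-1)^1·(+1)^3 = +1.
v=29: a=29^3·(≡5), b=29^1·(≡12) mod 29; (5|29)=+1, (12|29)=-1; (−1)^{3·1·14}·(+1)^1·(-1)^3 = -1.
v=43: a=43^3·(≡22), b=43^1·(≡41) mod 43; (22|43)=-1, (41|43)=+1; (−1)^{3·1·21}·(-1)^1·(+1)^3 = +1.
v=7: a=7^-2·(≡6), b=7^-1·(≡6) mod 7; (6|7)=-1, (6|7)=-1; (−1)^{-2·-1·3}·(-1)^-1·(-1)^-2 = -1.
v=23: a=23^2·(≡2), b=23^1·(≡6) mod 23; (2|23)=+1, (6|23)=+1; (−1)^{2·1·11}·(+1)^1·(+1)^2 = +1.
v=3: a=3^2·(≡1), b=3^1·(≡1) mod 3; (1|3)=+1, (1|3)=+1; (−1)^{2·1·1}·(+1)^1·(+1)^2 = +1.
v=2: v_2(a)=3, v_2(b)=1; units ≡ 7, 3 (mod 8); ε·ε+αω+βω = 1·1+3·1+1·0 ≡ 0  ⇒  (a,b)_2 = +1.
Ram(-3169874, 1531049142) = {7, 29}; no ℚ_7-point on the conic.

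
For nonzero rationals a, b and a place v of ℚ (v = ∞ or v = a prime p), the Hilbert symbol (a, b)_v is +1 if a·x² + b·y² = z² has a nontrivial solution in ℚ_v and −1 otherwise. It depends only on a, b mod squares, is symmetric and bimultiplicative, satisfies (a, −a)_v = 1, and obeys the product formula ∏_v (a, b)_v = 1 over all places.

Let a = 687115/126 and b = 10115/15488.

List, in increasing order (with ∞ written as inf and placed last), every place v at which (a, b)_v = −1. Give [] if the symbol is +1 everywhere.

Mod squares: a ≡ 10010, b ≡ 70. Check v ∈ {∞, 2, 3, 5, 7, 11, 13, 17, 31}.
v=2: v_2(a)=-1, v_2(b)=-7; units ≡ 5, 3 (mod 8); ε·ε+αω+βω = 0·1+-1·1+-7·1 ≡ 0  ⇒  (a,b)_2 = +1.
v=∞: 10010 > 0 and 70 > 0  ⇒  (a,b)_∞ = +1.
v=31: a=31^2·(≡1), b=31^0·(≡7) mod 31; (1|31)=+1, (7|31)=+1; (−1)^{2·0·15}·(+1)^0·(+1)^2 = +1.
v=17: a=17^0·(≡11), b=17^2·(≡1) mod 17; (11|17)=-1, (1|17)=+1; (−1)^{0·2·8}·(-1)^2·(+1)^0 = +1.
v=5: a=5^1·(≡3), b=5^1·(≡1) mod 5; (3|5)=-1, (1|5)=+1; (−1)^{1·1·2}·(-1)^1·(+1)^1 = -1.
v=7: a=7^-1·(≡4), b=7^1·(≡6) mod 7; (4|7)=+1, (6|7)=-1; (−1)^{-1·1·3}·(+1)^1·(-1)^-1 = +1.
v=13: a=13^1·(≡4), b=13^0·(≡8) mod 13; (4|13)=+1, (8|13)=-1; (−1)^{1·0·6}·(+1)^0·(-1)^1 = -1.
v=11: a=11^1·(≡8), b=11^-2·(≡4) mod 11; (8|11)=-1, (4|11)=+1; (−1)^{1·-2·5}·(-1)^-2·(+1)^1 = +1.
v=3: a=3^-2·(≡2), b=3^0·(≡1) mod 3; (2|3)=-1, (1|3)=+1; (−1)^{-2·0·1}·(-1)^0·(+1)^-2 = +1.
|Ram(10010, 70)| = 2, even; anisotropic at {5, 13}.

[5, 13]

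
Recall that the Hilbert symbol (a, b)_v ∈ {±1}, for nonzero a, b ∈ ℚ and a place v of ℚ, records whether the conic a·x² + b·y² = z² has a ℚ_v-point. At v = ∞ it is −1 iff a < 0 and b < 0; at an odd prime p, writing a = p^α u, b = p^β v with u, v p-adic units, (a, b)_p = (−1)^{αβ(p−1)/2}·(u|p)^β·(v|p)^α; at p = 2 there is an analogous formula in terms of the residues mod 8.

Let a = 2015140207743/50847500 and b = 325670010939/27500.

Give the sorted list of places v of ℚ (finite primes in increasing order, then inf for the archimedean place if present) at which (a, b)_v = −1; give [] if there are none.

[3, 7, 11, 13]

(a, b) ≡ (7293, 1001) mod (ℚ^×)²; places V = {2, 3, 5, 7, 11, 13, 17, 23, 43, 47, ∞}.
(a,b)_47: α=2, u≡12; β=0, v≡18 (mod 47); (12|47)=+1, (18|47)=+1; sign (−1)^0·+1^0·+1^2 = +1.
(a,b)_13: α=1, u≡11; β=1, v≡10 (mod 13); (11|13)=-1, (10|13)=+1; sign (−1)^0·-1^1·+1^1 = -1.
(a,b)_23: α=2, u≡18; β=2, v≡12 (mod 23); (18|23)=+1, (12|23)=+1; sign (−1)^0·+1^2·+1^2 = +1.
(a,b)_2: α=-2, β=-2; u≡5, v≡1 (mod 8); ε(u)ε(v)=0·0, αω(v)=-2·0, βω(u)=-2·1; sum ≡ 0  ⇒  +1.
(a,b)_7: α=0, u≡3; β=1, v≡5 (mod 7); (3|7)=-1, (5|7)=-1; sign (−1)^0·-1^1·-1^0 = -1.
(a,b)_3: α=3, u≡1; β=4, v≡2 (mod 3); (1|3)=+1, (2|3)=-1; sign (−1)^0·+1^4·-1^3 = -1.
(a,b)_43: α=-2, u≡42; β=0, v≡18 (mod 43); (42|43)=-1, (18|43)=-1; sign (−1)^0·-1^0·-1^-2 = +1.
(a,b)_∞: sgn(7293)=+, sgn(1001)=+, so +1.
(a,b)_17: α=3, u≡9; β=4, v≡8 (mod 17); (9|17)=+1, (8|17)=+1; sign (−1)^0·+1^4·+1^3 = +1.
(a,b)_11: α=-1, u≡1; β=-1, v≡3 (mod 11); (1|11)=+1, (3|11)=+1; sign (−1)^1·+1^-1·+1^-1 = -1.
(a,b)_5: α=-4, u≡3; β=-4, v≡1 (mod 5); (3|5)=-1, (1|5)=+1; sign (−1)^0·-1^-4·+1^-4 = +1.
(7293, 1001 / ℚ) ramifies at {3, 7, 11, 13}: a division algebra.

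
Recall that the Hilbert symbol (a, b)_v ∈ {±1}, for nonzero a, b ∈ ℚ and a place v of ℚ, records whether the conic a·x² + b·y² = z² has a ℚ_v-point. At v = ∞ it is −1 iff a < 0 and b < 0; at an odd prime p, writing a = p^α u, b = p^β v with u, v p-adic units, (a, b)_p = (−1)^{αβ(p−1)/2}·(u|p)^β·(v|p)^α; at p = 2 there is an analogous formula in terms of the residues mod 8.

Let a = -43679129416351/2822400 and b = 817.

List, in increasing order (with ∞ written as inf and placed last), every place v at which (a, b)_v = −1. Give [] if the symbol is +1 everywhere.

(a, b) ≡ (-17652919, 817) mod (ℚ^×)²; places V = {2, 3, 5, 7, 11, 13, 17, 19, 31, 41, 43, ∞}.
(a,b)_∞: sgn(-17652919)=−, sgn(817)=+, so +1.
(a,b)_11: α=4, u≡7; β=0, v≡3 (mod 11); (7|11)=-1, (3|11)=+1; sign (−1)^0·-1^0·+1^4 = +1.
(a,b)_43: α=1, u≡41; β=1, v≡19 (mod 43); (41|43)=+1, (19|43)=-1; sign (−1)^1·+1^1·-1^1 = +1.
(a,b)_2: α=-8, β=0; u≡1, v≡1 (mod 8); ε(u)ε(v)=0·0, αω(v)=-8·0, βω(u)=0·0; sum ≡ 0  ⇒  +1.
(a,b)_5: α=-2, u≡4; β=0, v≡2 (mod 5); (4|5)=+1, (2|5)=-1; sign (−1)^0·+1^0·-1^-2 = +1.
(a,b)_41: α=1, u≡9; β=0, v≡38 (mod 41); (9|41)=+1, (38|41)=-1; sign (−1)^0·+1^0·-1^1 = -1.
(a,b)_13: α=2, u≡5; β=0, v≡11 (mod 13); (5|13)=-1, (11|13)=-1; sign (−1)^0·-1^0·-1^2 = +1.
(a,b)_17: α=1, u≡2; β=0, v≡1 (mod 17); (2|17)=+1, (1|17)=+1; sign (−1)^0·+1^0·+1^1 = +1.
(a,b)_7: α=-2, u≡3; β=0, v≡5 (mod 7); (3|7)=-1, (5|7)=-1; sign (−1)^0·-1^0·-1^-2 = +1.
(a,b)_31: α=1, u≡27; β=0, v≡11 (mod 31); (27|31)=-1, (11|31)=-1; sign (−1)^0·-1^0·-1^1 = -1.
(a,b)_3: α=-2, u≡2; β=0, v≡1 (mod 3); (2|3)=-1, (1|3)=+1; sign (−1)^0·-1^0·+1^-2 = +1.
(a,b)_19: α=1, u≡14; β=1, v≡5 (mod 19); (14|19)=-1, (5|19)=+1; sign (−1)^1·-1^1·+1^1 = +1.
|Ram(-17652919, 817)| = 2, even; anisotropic at {31, 41}.

[31, 41]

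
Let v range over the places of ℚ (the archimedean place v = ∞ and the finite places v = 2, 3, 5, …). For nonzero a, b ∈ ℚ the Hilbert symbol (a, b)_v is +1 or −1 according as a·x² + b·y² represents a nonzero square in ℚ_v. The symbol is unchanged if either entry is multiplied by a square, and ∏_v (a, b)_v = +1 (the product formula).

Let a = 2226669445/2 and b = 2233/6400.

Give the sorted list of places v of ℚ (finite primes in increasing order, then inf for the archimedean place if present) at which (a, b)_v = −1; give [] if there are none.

Mod squares: a ≡ 10010, b ≡ 2233. Check v ∈ {∞, 2, 5, 7, 11, 13, 23, 29}.
v=29: a=29^2·(≡16), b=29^1·(≡14) mod 29; (16|29)=+1, (14|29)=-1; (−1)^{2·1·14}·(+1)^1·(-1)^2 = +1.
v=13: a=13^1·(≡12), b=13^0·(≡9) mod 13; (12|13)=+1, (9|13)=+1; (−1)^{1·0·6}·(+1)^0·(+1)^1 = +1.
v=∞: 10010 > 0 and 2233 > 0  ⇒  (a,b)_∞ = +1.
v=7: a=7^1·(≡2), b=7^1·(≡2) mod 7; (2|7)=+1, (2|7)=+1; (−1)^{1·1·3}·(+1)^1·(+1)^1 = -1.
v=5: a=5^1·(≡2), b=5^-2·(≡3) mod 5; (2|5)=-1, (3|5)=-1; (−1)^{1·-2·2}·(-1)^-2·(-1)^1 = -1.
v=23: a=23^2·(≡22), b=23^0·(≡8) mod 23; (22|23)=-1, (8|23)=+1; (−1)^{2·0·11}·(-1)^0·(+1)^2 = +1.
v=11: a=11^1·(≡10), b=11^1·(≡3) mod 11; (10|11)=-1, (3|11)=+1; (−1)^{1·1·5}·(-1)^1·(+1)^1 = +1.
v=2: v_2(a)=-1, v_2(b)=-8; units ≡ 5, 1 (mod 8); ε·ε+αω+βω = 0·0+-1·0+-8·1 ≡ 0  ⇒  (a,b)_2 = +1.
(10010, 2233 / ℚ) ramifies at {5, 7}: a division algebra.

[5, 7]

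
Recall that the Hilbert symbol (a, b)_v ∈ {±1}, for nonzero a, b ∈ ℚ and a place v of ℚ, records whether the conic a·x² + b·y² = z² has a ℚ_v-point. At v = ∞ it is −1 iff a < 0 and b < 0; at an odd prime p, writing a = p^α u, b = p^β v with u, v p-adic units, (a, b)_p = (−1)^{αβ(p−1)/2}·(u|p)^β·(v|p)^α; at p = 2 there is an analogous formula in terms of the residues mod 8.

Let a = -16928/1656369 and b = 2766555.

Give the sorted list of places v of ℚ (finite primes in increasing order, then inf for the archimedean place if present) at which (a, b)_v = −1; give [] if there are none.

[5, 23]

Mod squares: a ≡ -2, b ≡ 3795. Check v ∈ {∞, 2, 3, 5, 11, 13, 23}.
v=∞: -2 < 0 and 3795 > 0  ⇒  (a,b)_∞ = +1.
v=13: a=13^-2·(≡2), b=13^0·(≡12) mod 13; (2|13)=-1, (12|13)=+1; (−1)^{-2·0·6}·(-1)^0·(+1)^-2 = +1.
v=11: a=11^-2·(≡9), b=11^1·(≡1) mod 11; (9|11)=+1, (1|11)=+1; (−1)^{-2·1·5}·(+1)^1·(+1)^-2 = +1.
v=23: a=23^2·(≡14), b=23^1·(≡18) mod 23; (14|23)=-1, (18|23)=+1; (−1)^{2·1·11}·(-1)^1·(+1)^2 = -1.
v=2: v_2(a)=5, v_2(b)=0; units ≡ 7, 3 (mod 8); ε·ε+αω+βω = 1·1+5·1+0·0 ≡ 0  ⇒  (a,b)_2 = +1.
v=3: a=3^-4·(≡1), b=3^7·(≡2) mod 3; (1|3)=+1, (2|3)=-1; (−1)^{-4·7·1}·(+1)^7·(-1)^-4 = +1.
v=5: a=5^0·(≡3), b=5^1·(≡1) mod 5; (3|5)=-1, (1|5)=+1; (−1)^{0·1·2}·(-1)^1·(+1)^0 = -1.
(-2, 3795 / ℚ) ramifies at {5, 23}: a division algebra.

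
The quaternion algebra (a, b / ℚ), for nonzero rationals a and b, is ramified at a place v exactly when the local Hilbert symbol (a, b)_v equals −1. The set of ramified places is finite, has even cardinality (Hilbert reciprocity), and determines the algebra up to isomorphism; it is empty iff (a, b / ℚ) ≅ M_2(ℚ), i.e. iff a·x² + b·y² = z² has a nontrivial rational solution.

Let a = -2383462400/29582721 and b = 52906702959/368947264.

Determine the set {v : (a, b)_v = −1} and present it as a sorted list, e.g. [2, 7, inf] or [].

(a, b) ≡ (-11, 759) mod (ℚ^×)²; places V = {2, 3, 5, 7, 11, 23, 37, ∞}.
(a,b)_11: α=1, u≡6; β=5, v≡4 (mod 11); (6|11)=-1, (4|11)=+1; sign (−1)^1·-1^5·+1^1 = +1.
(a,b)_3: α=-2, u≡1; β=3, v≡1 (mod 3); (1|3)=+1, (1|3)=+1; sign (−1)^0·+1^3·+1^-2 = +1.
(a,b)_2: α=14, β=-6; u≡5, v≡7 (mod 8); ε(u)ε(v)=0·1, αω(v)=14·0, βω(u)=-6·1; sum ≡ 0  ⇒  +1.
(a,b)_23: α=2, u≡9; β=3, v≡15 (mod 23); (9|23)=+1, (15|23)=-1; sign (−1)^0·+1^3·-1^2 = +1.
(a,b)_7: α=-4, u≡3; β=-8, v≡5 (mod 7); (3|7)=-1, (5|7)=-1; sign (−1)^0·-1^-8·-1^-4 = +1.
(a,b)_5: α=2, u≡4; β=0, v≡1 (mod 5); (4|5)=+1, (1|5)=+1; sign (−1)^0·+1^0·+1^2 = +1.
(a,b)_∞: sgn(-11)=−, sgn(759)=+, so +1.
(a,b)_37: α=-2, u≡11; β=0, v≡13 (mod 37); (11|37)=+1, (13|37)=-1; sign (−1)^0·+1^0·-1^-2 = +1.
Ram(a, b) = ∅: the form -11·x² + 759·y² − z² is isotropic over every ℚ_v, so by Hasse–Minkowski it is isotropic over ℚ.

[]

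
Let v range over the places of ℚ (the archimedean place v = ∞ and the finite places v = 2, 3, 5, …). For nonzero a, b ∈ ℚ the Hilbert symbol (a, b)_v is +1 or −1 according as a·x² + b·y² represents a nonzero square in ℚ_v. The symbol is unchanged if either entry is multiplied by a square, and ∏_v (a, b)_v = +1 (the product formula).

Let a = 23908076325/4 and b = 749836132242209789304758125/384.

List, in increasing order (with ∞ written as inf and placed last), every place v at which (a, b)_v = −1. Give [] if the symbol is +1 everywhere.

(a, b) ≡ (2168533, 13011198) mod (ℚ^×)²; places V = {2, 3, 5, 7, 29, 37, 43, 47, ∞}.
(a,b)_43: α=1, u≡9; β=3, v≡41 (mod 43); (9|43)=+1, (41|43)=+1; sign (−1)^1·+1^3·+1^1 = -1.
(a,b)_47: α=1, u≡28; β=3, v≡32 (mod 47); (28|47)=+1, (32|47)=+1; sign (−1)^1·+1^3·+1^1 = -1.
(a,b)_∞: sgn(2168533)=+, sgn(13011198)=+, so +1.
(a,b)_2: α=-2, β=-7; u≡5, v≡7 (mod 8); ε(u)ε(v)=0·1, αω(v)=-2·0, βω(u)=-7·1; sum ≡ 1  ⇒  -1.
(a,b)_37: α=1, u≡9; β=3, v≡19 (mod 37); (9|37)=+1, (19|37)=-1; sign (−1)^0·+1^3·-1^1 = -1.
(a,b)_3: α=2, u≡1; β=-1, v≡2 (mod 3); (1|3)=+1, (2|3)=-1; sign (−1)^0·+1^-1·-1^2 = +1.
(a,b)_7: α=2, u≡6; β=6, v≡2 (mod 7); (6|7)=-1, (2|7)=+1; sign (−1)^0·-1^6·+1^2 = +1.
(a,b)_29: α=1, u≡26; β=3, v≡3 (mod 29); (26|29)=-1, (3|29)=-1; sign (−1)^0·-1^3·-1^1 = +1.
(a,b)_5: α=2, u≡2; β=4, v≡2 (mod 5); (2|5)=-1, (2|5)=-1; sign (−1)^0·-1^4·-1^2 = +1.
Ram(2168533, 13011198) = {2, 37, 43, 47}; no ℚ_2-point on the conic.

[2, 37, 43, 47]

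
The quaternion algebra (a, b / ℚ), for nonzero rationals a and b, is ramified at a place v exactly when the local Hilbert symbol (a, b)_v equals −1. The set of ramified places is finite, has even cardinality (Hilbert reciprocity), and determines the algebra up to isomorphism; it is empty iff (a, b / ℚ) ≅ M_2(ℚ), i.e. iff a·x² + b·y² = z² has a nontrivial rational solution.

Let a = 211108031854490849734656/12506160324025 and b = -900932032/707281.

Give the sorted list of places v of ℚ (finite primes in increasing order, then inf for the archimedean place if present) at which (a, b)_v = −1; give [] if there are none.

[11, 41]

Mod squares: a ≡ 99671, b ≡ -5863. Check v ∈ {∞, 2, 3, 5, 7, 11, 13, 17, 29, 41}.
v=13: a=13^1·(≡10), b=13^1·(≡1) mod 13; (10|13)=+1, (1|13)=+1; (−1)^{1·1·6}·(+1)^1·(+1)^1 = +1.
v=2: v_2(a)=12, v_2(b)=6; units ≡ 7, 1 (mod 8); ε·ε+αω+βω = 1·0+12·0+6·0 ≡ 0  ⇒  (a,b)_2 = +1.
v=∞: 99671 > 0 and -5863 < 0  ⇒  (a,b)_∞ = +1.
v=3: a=3^2·(≡2), b=3^0·(≡2) mod 3; (2|3)=-1, (2|3)=-1; (−1)^{2·0·1}·(-1)^0·(-1)^2 = +1.
v=41: a=41^3·(≡14), b=41^1·(≡33) mod 41; (14|41)=-1, (33|41)=+1; (−1)^{3·1·20}·(-1)^1·(+1)^3 = -1.
v=7: a=7^10·(≡5), b=7^4·(≡3) mod 7; (5|7)=-1, (3|7)=-1; (−1)^{10·4·3}·(-1)^4·(-1)^10 = +1.
v=5: a=5^-2·(≡1), b=5^0·(≡3) mod 5; (1|5)=+1, (3|5)=-1; (−1)^{-2·0·2}·(+1)^0·(-1)^-2 = +1.
v=29: a=29^-8·(≡19), b=29^-4·(≡6) mod 29; (19|29)=-1, (6|29)=+1; (−1)^{-8·-4·14}·(-1)^-4·(+1)^-8 = +1.
v=17: a=17^1·(≡1), b=17^0·(≡8) mod 17; (1|17)=+1, (8|17)=+1; (−1)^{1·0·8}·(+1)^0·(+1)^1 = +1.
v=11: a=11^3·(≡8), b=11^1·(≡10) mod 11; (8|11)=-1, (10|11)=-1; (−1)^{3·1·5}·(-1)^1·(-1)^3 = -1.
|Ram(99671, -5863)| = 2, even; anisotropic at {11, 41}.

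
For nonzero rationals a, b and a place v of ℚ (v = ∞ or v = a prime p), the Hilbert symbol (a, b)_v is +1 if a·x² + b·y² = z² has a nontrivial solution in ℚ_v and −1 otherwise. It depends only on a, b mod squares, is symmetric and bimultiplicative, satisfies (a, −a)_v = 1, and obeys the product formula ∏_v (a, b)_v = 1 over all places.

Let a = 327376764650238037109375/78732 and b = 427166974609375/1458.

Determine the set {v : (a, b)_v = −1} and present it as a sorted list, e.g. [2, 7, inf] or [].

[2, 3, 7, 13]

(a, b) ≡ (1365, 110) mod (ℚ^×)²; places V = {2, 3, 5, 7, 11, 13, ∞}.
(a,b)_13: α=3, u≡12; β=2, v≡5 (mod 13); (12|13)=+1, (5|13)=-1; sign (−1)^0·+1^2·-1^3 = -1.
(a,b)_11: α=2, u≡4; β=1, v≡2 (mod 11); (4|11)=+1, (2|11)=-1; sign (−1)^0·+1^1·-1^2 = +1.
(a,b)_2: α=-2, β=-1; u≡5, v≡7 (mod 8); ε(u)ε(v)=0·1, αω(v)=-2·0, βω(u)=-1·1; sum ≡ 1  ⇒  -1.
(a,b)_7: α=9, u≡3; β=6, v≡5 (mod 7); (3|7)=-1, (5|7)=-1; sign (−1)^0·-1^6·-1^9 = -1.
(a,b)_∞: sgn(1365)=+, sgn(110)=+, so +1.
(a,b)_3: α=-9, u≡2; β=-6, v≡2 (mod 3); (2|3)=-1, (2|3)=-1; sign (−1)^0·-1^-6·-1^-9 = -1.
(a,b)_5: α=15, u≡2; β=9, v≡2 (mod 5); (2|5)=-1, (2|5)=-1; sign (−1)^0·-1^9·-1^15 = +1.
Ram(1365, 110) = {2, 3, 7, 13}; no ℚ_2-point on the conic.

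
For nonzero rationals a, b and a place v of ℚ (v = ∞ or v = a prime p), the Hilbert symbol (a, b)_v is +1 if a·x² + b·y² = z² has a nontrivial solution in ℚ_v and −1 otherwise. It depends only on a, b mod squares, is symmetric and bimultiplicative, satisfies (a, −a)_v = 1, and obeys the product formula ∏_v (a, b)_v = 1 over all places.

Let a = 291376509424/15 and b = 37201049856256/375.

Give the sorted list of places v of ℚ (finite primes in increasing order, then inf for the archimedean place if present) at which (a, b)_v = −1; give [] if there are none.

[3, 23]

Mod squares: a ≡ 36465, b ≡ 49335. Check v ∈ {∞, 2, 3, 5, 7, 11, 13, 17, 23}.
v=7: a=7^2·(≡4), b=7^0·(≡5) mod 7; (4|7)=+1, (5|7)=-1; (−1)^{2·0·3}·(+1)^0·(-1)^2 = +1.
v=2: v_2(a)=4, v_2(b)=8; units ≡ 1, 7 (mod 8); ε·ε+αω+βω = 0·1+4·0+8·0 ≡ 0  ⇒  (a,b)_2 = +1.
v=3: a=3^-1·(≡2), b=3^-1·(≡2) mod 3; (2|3)=-1, (2|3)=-1; (−1)^{-1·-1·1}·(-1)^-1·(-1)^-1 = -1.
v=5: a=5^-1·(≡3), b=5^-3·(≡2) mod 5; (3|5)=-1, (2|5)=-1; (−1)^{-1·-3·2}·(-1)^-3·(-1)^-1 = +1.
v=11: a=11^1·(≡5), b=11^1·(≡10) mod 11; (5|11)=+1, (10|11)=-1; (−1)^{1·1·5}·(+1)^1·(-1)^1 = +1.
v=23: a=23^2·(≡17), b=23^3·(≡4) mod 23; (17|23)=-1, (4|23)=+1; (−1)^{2·3·11}·(-1)^3·(+1)^2 = -1.
v=13: a=13^1·(≡10), b=13^1·(≡10) mod 13; (10|13)=+1, (10|13)=+1; (−1)^{1·1·6}·(+1)^1·(+1)^1 = +1.
v=17: a=17^3·(≡3), b=17^4·(≡16) mod 17; (3|17)=-1, (16|17)=+1; (−1)^{3·4·8}·(-1)^4·(+1)^3 = +1.
v=∞: 36465 > 0 and 49335 > 0  ⇒  (a,b)_∞ = +1.
|Ram(36465, 49335)| = 2, even; anisotropic at {3, 23}.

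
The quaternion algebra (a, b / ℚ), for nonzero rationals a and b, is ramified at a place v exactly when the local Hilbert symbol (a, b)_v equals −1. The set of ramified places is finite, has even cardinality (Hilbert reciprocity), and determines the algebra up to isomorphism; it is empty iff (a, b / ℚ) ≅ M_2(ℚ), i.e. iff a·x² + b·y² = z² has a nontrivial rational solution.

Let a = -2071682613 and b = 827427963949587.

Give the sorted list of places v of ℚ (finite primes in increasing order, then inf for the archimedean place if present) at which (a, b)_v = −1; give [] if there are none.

Mod squares: a ≡ -77, b ≡ 5187. Check v ∈ {∞, 2, 3, 7, 11, 13, 19}.
v=11: a=11^1·(≡1), b=11^2·(≡2) mod 11; (1|11)=+1, (2|11)=-1; (−1)^{1·2·5}·(+1)^2·(-1)^1 = -1.
v=2: v_2(a)=0, v_2(b)=0; units ≡ 3, 3 (mod 8); ε·ε+αω+βω = 1·1+0·1+0·1 ≡ 1  ⇒  (a,b)_2 = -1.
v=19: a=19^2·(≡8), b=19^3·(≡1) mod 19; (8|19)=-1, (1|19)=+1; (−1)^{2·3·9}·(-1)^3·(+1)^2 = -1.
v=3: a=3^2·(≡1), b=3^3·(≡1) mod 3; (1|3)=+1, (1|3)=+1; (−1)^{2·3·1}·(+1)^3·(+1)^2 = +1.
v=7: a=7^3·(≡3), b=7^5·(≡5) mod 7; (3|7)=-1, (5|7)=-1; (−1)^{3·5·3}·(-1)^5·(-1)^3 = -1.
v=∞: -77 < 0 and 5187 > 0  ⇒  (a,b)_∞ = +1.
v=13: a=13^2·(≡3), b=13^3·(≡1) mod 13; (3|13)=+1, (1|13)=+1; (−1)^{2·3·6}·(+1)^3·(+1)^2 = +1.
(-77, 5187 / ℚ) ramifies at {2, 7, 11, 19}: a division algebra.

[2, 7, 11, 19]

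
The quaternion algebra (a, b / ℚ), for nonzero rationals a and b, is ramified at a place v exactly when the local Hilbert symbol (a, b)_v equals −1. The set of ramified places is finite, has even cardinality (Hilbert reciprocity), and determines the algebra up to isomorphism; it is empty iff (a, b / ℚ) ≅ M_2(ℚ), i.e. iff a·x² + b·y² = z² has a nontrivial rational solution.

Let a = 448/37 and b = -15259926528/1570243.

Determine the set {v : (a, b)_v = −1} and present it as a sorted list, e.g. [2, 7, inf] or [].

[7, 11, 31, 37]

Mod squares: a ≡ 259, b ≡ -37851. Check v ∈ {∞, 2, 3, 7, 11, 31, 37}.
v=3: a=3^0·(≡1), b=3^3·(≡1) mod 3; (1|3)=+1, (1|3)=+1; (−1)^{0·3·1}·(+1)^3·(+1)^0 = +1.
v=2: v_2(a)=6, v_2(b)=20; units ≡ 3, 5 (mod 8); ε·ε+αω+βω = 1·0+6·1+20·1 ≡ 0  ⇒  (a,b)_2 = +1.
v=11: a=11^0·(≡2), b=11^1·(≡2) mod 11; (2|11)=-1, (2|11)=-1; (−1)^{0·1·5}·(-1)^1·(-1)^0 = -1.
v=7: a=7^1·(≡4), b=7^2·(≡3) mod 7; (4|7)=+1, (3|7)=-1; (−1)^{1·2·3}·(+1)^2·(-1)^1 = -1.
v=31: a=31^0·(≡23), b=31^-1·(≡14) mod 31; (23|31)=-1, (14|31)=+1; (−1)^{0·-1·15}·(-1)^-1·(+1)^0 = -1.
v=37: a=37^-1·(≡4), b=37^-3·(≡29) mod 37; (4|37)=+1, (29|37)=-1; (−1)^{-1·-3·18}·(+1)^-3·(-1)^-1 = -1.
v=∞: 259 > 0 and -37851 < 0  ⇒  (a,b)_∞ = +1.
Ram(259, -37851) = {7, 11, 31, 37}; no ℚ_7-point on the conic.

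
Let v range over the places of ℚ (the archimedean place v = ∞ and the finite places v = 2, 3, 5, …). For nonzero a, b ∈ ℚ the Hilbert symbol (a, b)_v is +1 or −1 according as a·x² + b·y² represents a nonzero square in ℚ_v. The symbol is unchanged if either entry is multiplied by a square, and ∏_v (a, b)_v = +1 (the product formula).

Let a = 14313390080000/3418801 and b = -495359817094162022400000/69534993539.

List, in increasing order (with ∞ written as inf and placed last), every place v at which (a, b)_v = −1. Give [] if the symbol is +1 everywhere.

Mod squares: a ≡ 2, b ≡ -2090. Check v ∈ {∞, 2, 3, 5, 11, 19, 43}.
v=43: a=43^-4·(≡8), b=43^-6·(≡41) mod 43; (8|43)=-1, (41|43)=+1; (−1)^{-4·-6·21}·(-1)^-6·(+1)^-4 = +1.
v=3: a=3^0·(≡2), b=3^16·(≡1) mod 3; (2|3)=-1, (1|3)=+1; (−1)^{0·16·1}·(-1)^16·(+1)^0 = +1.
v=5: a=5^4·(≡3), b=5^5·(≡3) mod 5; (3|5)=-1, (3|5)=-1; (−1)^{4·5·2}·(-1)^5·(-1)^4 = -1.
v=11: a=11^2·(≡2), b=11^-1·(≡2) mod 11; (2|11)=-1, (2|11)=-1; (−1)^{2·-1·5}·(-1)^-1·(-1)^2 = -1.
v=∞: 2 > 0 and -2090 < 0  ⇒  (a,b)_∞ = +1.
v=19: a=19^2·(≡14), b=19^3·(≡4) mod 19; (14|19)=-1, (4|19)=+1; (−1)^{2·3·9}·(-1)^3·(+1)^2 = -1.
v=2: v_2(a)=19, v_2(b)=29; units ≡ 1, 3 (mod 8); ε·ε+αω+βω = 0·1+19·1+29·0 ≡ 1  ⇒  (a,b)_2 = -1.
|Ram(2, -2090)| = 4, even; anisotropic at {2, 5, 11, 19}.

[2, 5, 11, 19]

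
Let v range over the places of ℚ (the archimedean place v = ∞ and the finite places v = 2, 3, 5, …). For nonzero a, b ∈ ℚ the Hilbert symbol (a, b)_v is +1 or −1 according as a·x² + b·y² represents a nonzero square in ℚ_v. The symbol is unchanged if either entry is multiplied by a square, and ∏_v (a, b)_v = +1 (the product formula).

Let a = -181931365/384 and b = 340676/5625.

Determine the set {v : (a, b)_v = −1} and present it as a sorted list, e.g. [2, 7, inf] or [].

[3, 23]

Mod squares: a ≡ -510, b ≡ 161. Check v ∈ {∞, 2, 3, 5, 7, 11, 17, 19, 23}.
v=3: a=3^-1·(≡1), b=3^-2·(≡2) mod 3; (1|3)=+1, (2|3)=-1; (−1)^{-1·-2·1}·(+1)^-2·(-1)^-1 = -1.
v=∞: -510 < 0 and 161 > 0  ⇒  (a,b)_∞ = +1.
v=11: a=11^2·(≡8), b=11^0·(≡7) mod 11; (8|11)=-1, (7|11)=-1; (−1)^{2·0·5}·(-1)^0·(-1)^2 = +1.
v=19: a=19^2·(≡12), b=19^0·(≡6) mod 19; (12|19)=-1, (6|19)=+1; (−1)^{2·0·9}·(-1)^0·(+1)^2 = +1.
v=17: a=17^1·(≡8), b=17^0·(≡2) mod 17; (8|17)=+1, (2|17)=+1; (−1)^{1·0·8}·(+1)^0·(+1)^1 = +1.
v=5: a=5^1·(≡3), b=5^-4·(≡4) mod 5; (3|5)=-1, (4|5)=+1; (−1)^{1·-4·2}·(-1)^-4·(+1)^1 = +1.
v=2: v_2(a)=-7, v_2(b)=2; units ≡ 1, 1 (mod 8); ε·ε+αω+βω = 0·0+-7·0+2·0 ≡ 0  ⇒  (a,b)_2 = +1.
v=23: a=23^0·(≡11), b=23^3·(≡11) mod 23; (11|23)=-1, (11|23)=-1; (−1)^{0·3·11}·(-1)^3·(-1)^0 = -1.
v=7: a=7^2·(≡1), b=7^1·(≡1) mod 7; (1|7)=+1, (1|7)=+1; (−1)^{2·1·3}·(+1)^1·(+1)^2 = +1.
|Ram(-510, 161)| = 2, even; anisotropic at {3, 23}.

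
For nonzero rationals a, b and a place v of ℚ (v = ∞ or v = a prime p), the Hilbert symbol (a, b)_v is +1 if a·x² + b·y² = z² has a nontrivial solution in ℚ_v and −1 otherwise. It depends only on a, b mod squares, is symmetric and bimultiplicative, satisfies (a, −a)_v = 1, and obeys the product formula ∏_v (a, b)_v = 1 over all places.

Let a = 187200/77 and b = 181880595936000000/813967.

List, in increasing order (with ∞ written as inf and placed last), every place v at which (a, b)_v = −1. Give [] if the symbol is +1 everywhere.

(a, b) ≡ (1001, 3458) mod (ℚ^×)²; places V = {2, 3, 5, 7, 11, 13, 19, 31, 41, ∞}.
(a,b)_41: α=0, u≡34; β=2, v≡7 (mod 41); (34|41)=-1, (7|41)=-1; sign (−1)^0·-1^2·-1^0 = +1.
(a,b)_∞: sgn(1001)=+, sgn(3458)=+, so +1.
(a,b)_11: α=-1, u≡5; β=-2, v≡1 (mod 11); (5|11)=+1, (1|11)=+1; sign (−1)^0·+1^-2·+1^-1 = +1.
(a,b)_7: α=-1, u≡5; β=-1, v≡1 (mod 7); (5|7)=-1, (1|7)=+1; sign (−1)^1·-1^-1·+1^-1 = +1.
(a,b)_13: α=1, u≡4; β=3, v≡5 (mod 13); (4|13)=+1, (5|13)=-1; sign (−1)^0·+1^3·-1^1 = -1.
(a,b)_5: α=2, u≡4; β=6, v≡2 (mod 5); (4|5)=+1, (2|5)=-1; sign (−1)^0·+1^6·-1^2 = +1.
(a,b)_2: α=6, β=11; u≡1, v≡1 (mod 8); ε(u)ε(v)=0·0, αω(v)=6·0, βω(u)=11·0; sum ≡ 0  ⇒  +1.
(a,b)_19: α=0, u≡12; β=1, v≡6 (mod 19); (12|19)=-1, (6|19)=+1; sign (−1)^0·-1^1·+1^0 = -1.
(a,b)_3: α=2, u≡2; β=4, v≡2 (mod 3); (2|3)=-1, (2|3)=-1; sign (−1)^0·-1^4·-1^2 = +1.
(a,b)_31: α=0, u≡18; β=-2, v≡12 (mod 31); (18|31)=+1, (12|31)=-1; sign (−1)^0·+1^-2·-1^0 = +1.
Ram(1001, 3458) = {13, 19}; no ℚ_13-point on the conic.

[13, 19]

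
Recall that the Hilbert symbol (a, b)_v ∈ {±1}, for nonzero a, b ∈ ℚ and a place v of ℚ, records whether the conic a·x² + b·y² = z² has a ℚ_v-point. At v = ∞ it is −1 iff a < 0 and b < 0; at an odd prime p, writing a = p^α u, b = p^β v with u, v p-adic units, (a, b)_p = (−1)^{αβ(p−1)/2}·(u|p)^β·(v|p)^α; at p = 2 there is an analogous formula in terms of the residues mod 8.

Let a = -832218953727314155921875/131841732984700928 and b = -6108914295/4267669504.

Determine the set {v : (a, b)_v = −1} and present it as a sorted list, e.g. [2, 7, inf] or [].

Mod squares: a ≡ -38, b ≡ -4370. Check v ∈ {∞, 2, 3, 5, 7, 11, 17, 19, 23, 37, 43}.
v=∞: -38 < 0 and -4370 < 0  ⇒  (a,b)_∞ = -1.
v=5: a=5^6·(≡2), b=5^1·(≡4) mod 5; (2|5)=-1, (4|5)=+1; (−1)^{6·1·2}·(-1)^1·(+1)^6 = -1.
v=7: a=7^-6·(≡1), b=7^-2·(≡6) mod 7; (1|7)=+1, (6|7)=-1; (−1)^{-6·-2·3}·(+1)^-2·(-1)^-6 = +1.
v=17: a=17^-2·(≡13), b=17^0·(≡9) mod 17; (13|17)=+1, (9|17)=+1; (−1)^{-2·0·8}·(+1)^0·(+1)^-2 = +1.
v=11: a=11^4·(≡10), b=11^2·(≡8) mod 11; (10|11)=-1, (8|11)=-1; (−1)^{4·2·5}·(-1)^2·(-1)^4 = +1.
v=37: a=37^2·(≡12), b=37^0·(≡9) mod 37; (12|37)=+1, (9|37)=+1; (−1)^{2·0·18}·(+1)^0·(+1)^2 = +1.
v=19: a=19^3·(≡9), b=19^1·(≡16) mod 19; (9|19)=+1, (16|19)=+1; (−1)^{3·1·9}·(+1)^1·(+1)^3 = -1.
v=43: a=43^-2·(≡33), b=43^-2·(≡41) mod 43; (33|43)=-1, (41|43)=+1; (−1)^{-2·-2·21}·(-1)^-2·(+1)^-2 = +1.
v=2: v_2(a)=-21, v_2(b)=-11; units ≡ 5, 7 (mod 8); ε·ε+αω+βω = 0·1+-21·0+-11·1 ≡ 1  ⇒  (a,b)_2 = -1.
v=23: a=23^0·(≡8), b=23^-1·(≡21) mod 23; (8|23)=+1, (21|23)=-1; (−1)^{0·-1·11}·(+1)^-1·(-1)^0 = +1.
v=3: a=3^18·(≡1), b=3^12·(≡1) mod 3; (1|3)=+1, (1|3)=+1; (−1)^{18·12·1}·(+1)^12·(+1)^18 = +1.
|Ram(-38, -4370)| = 4, even; anisotropic at {2, 5, 19, ∞}.

[2, 5, 19, inf]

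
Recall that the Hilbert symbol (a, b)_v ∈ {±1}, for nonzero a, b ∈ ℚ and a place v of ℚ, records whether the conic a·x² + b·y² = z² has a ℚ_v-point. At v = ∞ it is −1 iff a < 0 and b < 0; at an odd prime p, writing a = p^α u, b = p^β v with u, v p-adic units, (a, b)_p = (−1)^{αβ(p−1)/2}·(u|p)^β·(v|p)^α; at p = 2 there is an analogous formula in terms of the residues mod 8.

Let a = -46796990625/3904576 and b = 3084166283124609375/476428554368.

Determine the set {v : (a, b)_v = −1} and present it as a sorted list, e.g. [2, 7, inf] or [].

[2, 3, 5, 11]

Mod squares: a ≡ -385, b ≡ 462. Check v ∈ {∞, 2, 3, 5, 7, 11, 13, 19}.
v=7: a=7^5·(≡2), b=7^11·(≡3) mod 7; (2|7)=+1, (3|7)=-1; (−1)^{5·11·3}·(+1)^11·(-1)^5 = +1.
v=11: a=11^1·(≡3), b=11^3·(≡5) mod 11; (3|11)=+1, (5|11)=+1; (−1)^{1·3·5}·(+1)^3·(+1)^1 = -1.
v=∞: -385 < 0 and 462 > 0  ⇒  (a,b)_∞ = +1.
v=5: a=5^5·(≡3), b=5^8·(≡3) mod 5; (3|5)=-1, (3|5)=-1; (−1)^{5·8·2}·(-1)^8·(-1)^5 = -1.
v=3: a=3^4·(≡2), b=3^1·(≡1) mod 3; (2|3)=-1, (1|3)=+1; (−1)^{4·1·1}·(-1)^1·(+1)^4 = -1.
v=13: a=13^-2·(≡6), b=13^-4·(≡7) mod 13; (6|13)=-1, (7|13)=-1; (−1)^{-2·-4·6}·(-1)^-4·(-1)^-2 = +1.
v=2: v_2(a)=-6, v_2(b)=-7; units ≡ 7, 7 (mod 8); ε·ε+αω+βω = 1·1+-6·0+-7·0 ≡ 1  ⇒  (a,b)_2 = -1.
v=19: a=19^-2·(≡13), b=19^-4·(≡1) mod 19; (13|19)=-1, (1|19)=+1; (−1)^{-2·-4·9}·(-1)^-4·(+1)^-2 = +1.
(-385, 462 / ℚ) ramifies at {2, 3, 5, 11}: a division algebra.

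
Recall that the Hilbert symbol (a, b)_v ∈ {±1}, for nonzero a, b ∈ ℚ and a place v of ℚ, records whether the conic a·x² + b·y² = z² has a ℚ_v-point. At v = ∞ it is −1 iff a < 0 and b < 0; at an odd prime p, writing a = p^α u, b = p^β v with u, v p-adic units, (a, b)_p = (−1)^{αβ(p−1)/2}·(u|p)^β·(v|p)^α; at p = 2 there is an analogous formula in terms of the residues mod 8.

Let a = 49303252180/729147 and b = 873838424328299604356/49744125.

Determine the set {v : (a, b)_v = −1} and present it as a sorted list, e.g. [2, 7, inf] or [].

(a, b) ≡ (2415, 13685) mod (ℚ^×)²; places V = {2, 3, 5, 7, 13, 17, 23, 29, 43, ∞}.
(a,b)_29: α=-2, u≡18; β=0, v≡8 (mod 29); (18|29)=-1, (8|29)=-1; sign (−1)^0·-1^0·-1^-2 = +1.
(a,b)_∞: sgn(2415)=+, sgn(13685)=+, so +1.
(a,b)_5: α=1, u≡3; β=-3, v≡2 (mod 5); (3|5)=-1, (2|5)=-1; sign (−1)^0·-1^-3·-1^1 = +1.
(a,b)_2: α=2, β=2; u≡7, v≡5 (mod 8); ε(u)ε(v)=1·0, αω(v)=2·1, βω(u)=2·0; sum ≡ 0  ⇒  +1.
(a,b)_3: α=-1, u≡1; β=-4, v≡2 (mod 3); (1|3)=+1, (2|3)=-1; sign (−1)^0·+1^-4·-1^-1 = -1.
(a,b)_23: α=1, u≡18; β=3, v≡10 (mod 23); (18|23)=+1, (10|23)=-1; sign (−1)^1·+1^3·-1^1 = +1.
(a,b)_43: α=2, u≡42; β=6, v≡40 (mod 43); (42|43)=-1, (40|43)=+1; sign (−1)^0·-1^6·+1^2 = +1.
(a,b)_17: α=-2, u≡9; β=-3, v≡3 (mod 17); (9|17)=+1, (3|17)=-1; sign (−1)^0·+1^-3·-1^-2 = +1.
(a,b)_7: α=3, u≡2; β=5, v≡1 (mod 7); (2|7)=+1, (1|7)=+1; sign (−1)^1·+1^5·+1^3 = -1.
(a,b)_13: α=2, u≡12; β=2, v≡4 (mod 13); (12|13)=+1, (4|13)=+1; sign (−1)^0·+1^2·+1^2 = +1.
(2415, 13685 / ℚ) ramifies at {3, 7}: a division algebra.

[3, 7]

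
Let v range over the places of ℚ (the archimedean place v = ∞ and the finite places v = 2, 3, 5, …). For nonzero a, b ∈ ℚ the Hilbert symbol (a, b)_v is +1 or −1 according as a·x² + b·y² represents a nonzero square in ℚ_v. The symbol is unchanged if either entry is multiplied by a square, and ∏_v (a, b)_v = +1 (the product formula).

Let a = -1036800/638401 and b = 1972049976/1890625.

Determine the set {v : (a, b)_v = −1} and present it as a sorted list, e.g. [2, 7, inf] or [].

[2, 13]

Mod squares: a ≡ -2, b ≡ 494. Check v ∈ {∞, 2, 3, 5, 11, 13, 17, 19, 37, 47}.
v=2: v_2(a)=9, v_2(b)=3; units ≡ 7, 7 (mod 8); ε·ε+αω+βω = 1·1+9·0+3·0 ≡ 1  ⇒  (a,b)_2 = -1.
v=∞: -2 < 0 and 494 > 0  ⇒  (a,b)_∞ = +1.
v=17: a=17^-2·(≡4), b=17^0·(≡16) mod 17; (4|17)=+1, (16|17)=+1; (−1)^{-2·0·8}·(+1)^0·(+1)^-2 = +1.
v=19: a=19^0·(≡11), b=19^1·(≡4) mod 19; (11|19)=+1, (4|19)=+1; (−1)^{0·1·9}·(+1)^1·(+1)^0 = +1.
v=5: a=5^2·(≡3), b=5^-6·(≡1) mod 5; (3|5)=-1, (1|5)=+1; (−1)^{2·-6·2}·(-1)^-6·(+1)^2 = +1.
v=11: a=11^0·(≡1), b=11^-2·(≡10) mod 11; (1|11)=+1, (10|11)=-1; (−1)^{0·-2·5}·(+1)^-2·(-1)^0 = +1.
v=13: a=13^0·(≡8), b=13^1·(≡4) mod 13; (8|13)=-1, (4|13)=+1; (−1)^{0·1·6}·(-1)^1·(+1)^0 = -1.
v=3: a=3^4·(≡1), b=3^6·(≡2) mod 3; (1|3)=+1, (2|3)=-1; (−1)^{4·6·1}·(+1)^6·(-1)^4 = +1.
v=37: a=37^0·(≡17), b=37^2·(≡17) mod 37; (17|37)=-1, (17|37)=-1; (−1)^{0·2·18}·(-1)^2·(-1)^0 = +1.
v=47: a=47^-2·(≡23), b=47^0·(≡2) mod 47; (23|47)=-1, (2|47)=+1; (−1)^{-2·0·23}·(-1)^0·(+1)^-2 = +1.
|Ram(-2, 494)| = 2, even; anisotropic at {2, 13}.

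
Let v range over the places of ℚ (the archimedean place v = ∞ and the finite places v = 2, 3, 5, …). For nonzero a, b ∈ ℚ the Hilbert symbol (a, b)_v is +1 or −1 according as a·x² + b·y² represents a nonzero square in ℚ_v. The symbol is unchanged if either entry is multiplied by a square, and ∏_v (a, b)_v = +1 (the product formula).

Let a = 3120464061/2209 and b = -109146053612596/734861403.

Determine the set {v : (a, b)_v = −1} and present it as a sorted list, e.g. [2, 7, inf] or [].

[3, 13]

(a, b) ≡ (429, -87087) mod (ℚ^×)²; places V = {2, 3, 7, 11, 13, 23, 29, 31, 37, 43, 47, ∞}.
(a,b)_11: α=1, u≡10; β=1, v≡5 (mod 11); (10|11)=-1, (5|11)=+1; sign (−1)^1·-1^1·+1^1 = +1.
(a,b)_23: α=0, u≡11; β=2, v≡7 (mod 23); (11|23)=-1, (7|23)=-1; sign (−1)^0·-1^2·-1^0 = +1.
(a,b)_∞: sgn(429)=+, sgn(-87087)=−, so +1.
(a,b)_31: α=2, u≡24; β=2, v≡29 (mod 31); (24|31)=-1, (29|31)=-1; sign (−1)^0·-1^2·-1^2 = +1.
(a,b)_29: α=2, u≡9; β=1, v≡4 (mod 29); (9|29)=+1, (4|29)=+1; sign (−1)^0·+1^1·+1^2 = +1.
(a,b)_13: α=1, u≡8; β=1, v≡9 (mod 13); (8|13)=-1, (9|13)=+1; sign (−1)^0·-1^1·+1^1 = -1.
(a,b)_7: α=0, u≡2; β=1, v≡3 (mod 7); (2|7)=+1, (3|7)=-1; sign (−1)^0·+1^1·-1^0 = +1.
(a,b)_43: α=0, u≡34; β=2, v≡35 (mod 43); (34|43)=-1, (35|43)=+1; sign (−1)^0·-1^2·+1^0 = +1.
(a,b)_37: α=0, u≡5; β=-2, v≡4 (mod 37); (5|37)=-1, (4|37)=+1; sign (−1)^0·-1^-2·+1^0 = +1.
(a,b)_2: α=0, β=2; u≡5, v≡1 (mod 8); ε(u)ε(v)=0·0, αω(v)=0·0, βω(u)=2·1; sum ≡ 0  ⇒  +1.
(a,b)_47: α=-2, u≡17; β=-2, v≡25 (mod 47); (17|47)=+1, (25|47)=+1; sign (−1)^0·+1^-2·+1^-2 = +1.
(a,b)_3: α=3, u≡2; β=-5, v≡2 (mod 3); (2|3)=-1, (2|3)=-1; sign (−1)^1·-1^-5·-1^3 = -1.
|Ram(429, -87087)| = 2, even; anisotropic at {3, 13}.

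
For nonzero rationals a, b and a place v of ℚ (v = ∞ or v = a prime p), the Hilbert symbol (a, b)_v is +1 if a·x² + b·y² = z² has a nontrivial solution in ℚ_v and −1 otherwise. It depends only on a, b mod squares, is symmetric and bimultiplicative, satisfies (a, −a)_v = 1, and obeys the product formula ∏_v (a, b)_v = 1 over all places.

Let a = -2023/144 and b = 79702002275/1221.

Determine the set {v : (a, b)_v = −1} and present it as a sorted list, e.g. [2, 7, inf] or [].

[3, 7, 19, 41]

Mod squares: a ≡ -7, b ≡ 951159. Check v ∈ {∞, 2, 3, 5, 7, 11, 17, 19, 37, 41}.
v=19: a=19^0·(≡13), b=19^1·(≡18) mod 19; (13|19)=-1, (18|19)=-1; (−1)^{0·1·9}·(-1)^1·(-1)^0 = -1.
v=11: a=11^0·(≡1), b=11^-1·(≡5) mod 11; (1|11)=+1, (5|11)=+1; (−1)^{0·-1·5}·(+1)^-1·(+1)^0 = +1.
v=2: v_2(a)=-4, v_2(b)=0; units ≡ 1, 7 (mod 8); ε·ε+αω+βω = 0·1+-4·0+0·0 ≡ 0  ⇒  (a,b)_2 = +1.
v=7: a=7^1·(≡3), b=7^2·(≡6) mod 7; (3|7)=-1, (6|7)=-1; (−1)^{1·2·3}·(-1)^2·(-1)^1 = -1.
v=17: a=17^2·(≡14), b=17^4·(≡1) mod 17; (14|17)=-1, (1|17)=+1; (−1)^{2·4·8}·(-1)^4·(+1)^2 = +1.
v=∞: -7 < 0 and 951159 > 0  ⇒  (a,b)_∞ = +1.
v=41: a=41^0·(≡13), b=41^1·(≡24) mod 41; (13|41)=-1, (24|41)=-1; (−1)^{0·1·20}·(-1)^1·(-1)^0 = -1.
v=5: a=5^0·(≡3), b=5^2·(≡1) mod 5; (3|5)=-1, (1|5)=+1; (−1)^{0·2·2}·(-1)^2·(+1)^0 = +1.
v=3: a=3^-2·(≡2), b=3^-1·(≡1) mod 3; (2|3)=-1, (1|3)=+1; (−1)^{-2·-1·1}·(-1)^-1·(+1)^-2 = -1.
v=37: a=37^0·(≡34), b=37^-1·(≡13) mod 37; (34|37)=+1, (13|37)=-1; (−1)^{0·-1·18}·(+1)^-1·(-1)^0 = +1.
|Ram(-7, 951159)| = 4, even; anisotropic at {3, 7, 19, 41}.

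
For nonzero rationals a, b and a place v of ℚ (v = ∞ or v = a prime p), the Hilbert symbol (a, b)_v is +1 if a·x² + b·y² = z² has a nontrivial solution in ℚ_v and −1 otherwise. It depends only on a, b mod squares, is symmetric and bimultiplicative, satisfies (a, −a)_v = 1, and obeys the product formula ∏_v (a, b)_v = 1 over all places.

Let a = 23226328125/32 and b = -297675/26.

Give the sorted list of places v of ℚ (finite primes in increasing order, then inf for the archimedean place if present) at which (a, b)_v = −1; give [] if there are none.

Mod squares: a ≡ 2730, b ≡ -78. Check v ∈ {∞, 2, 3, 5, 7, 11, 13}.
v=7: a=7^1·(≡6), b=7^2·(≡3) mod 7; (6|7)=-1, (3|7)=-1; (−1)^{1·2·3}·(-1)^2·(-1)^1 = -1.
v=13: a=13^1·(≡7), b=13^-1·(≡6) mod 13; (7|13)=-1, (6|13)=-1; (−1)^{1·-1·6}·(-1)^-1·(-1)^1 = +1.
v=3: a=3^3·(≡1), b=3^5·(≡1) mod 3; (1|3)=+1, (1|3)=+1; (−1)^{3·5·1}·(+1)^5·(+1)^3 = -1.
v=11: a=11^2·(≡10), b=11^0·(≡10) mod 11; (10|11)=-1, (10|11)=-1; (−1)^{2·0·5}·(-1)^0·(-1)^2 = +1.
v=5: a=5^7·(≡1), b=5^2·(≡3) mod 5; (1|5)=+1, (3|5)=-1; (−1)^{7·2·2}·(+1)^2·(-1)^7 = -1.
v=∞: 2730 > 0 and -78 < 0  ⇒  (a,b)_∞ = +1.
v=2: v_2(a)=-5, v_2(b)=-1; units ≡ 5, 1 (mod 8); ε·ε+αω+βω = 0·0+-5·0+-1·1 ≡ 1  ⇒  (a,b)_2 = -1.
|Ram(2730, -78)| = 4, even; anisotropic at {2, 3, 5, 7}.

[2, 3, 5, 7]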